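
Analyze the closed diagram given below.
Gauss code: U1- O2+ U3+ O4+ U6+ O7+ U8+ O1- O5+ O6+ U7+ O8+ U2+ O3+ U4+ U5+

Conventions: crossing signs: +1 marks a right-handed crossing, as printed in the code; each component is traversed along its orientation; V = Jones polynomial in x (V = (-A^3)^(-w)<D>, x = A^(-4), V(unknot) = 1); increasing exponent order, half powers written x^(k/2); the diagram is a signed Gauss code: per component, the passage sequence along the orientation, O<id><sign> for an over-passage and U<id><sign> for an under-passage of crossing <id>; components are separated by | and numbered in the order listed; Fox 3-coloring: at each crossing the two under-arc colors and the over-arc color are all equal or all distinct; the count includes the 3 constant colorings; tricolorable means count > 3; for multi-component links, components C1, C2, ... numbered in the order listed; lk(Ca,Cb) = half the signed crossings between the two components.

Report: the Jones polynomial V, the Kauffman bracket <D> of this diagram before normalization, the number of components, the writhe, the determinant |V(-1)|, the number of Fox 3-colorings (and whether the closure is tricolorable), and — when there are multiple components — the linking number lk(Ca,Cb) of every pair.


V = x^2 + 2x^4 - 2x^5 + x^6 - 2x^7 + x^8
<D> = A^-14 - 2A^-10 + A^-6 - 2A^-2 + 2A^2 + A^10 (w = +6)
1 component over 8 crossings, w = +6
27 Fox colorings among 3^8, |V(-1)| = 9: tricolorable
why: |V(-1)| = 9: so tricolorable, since 3 divides 9


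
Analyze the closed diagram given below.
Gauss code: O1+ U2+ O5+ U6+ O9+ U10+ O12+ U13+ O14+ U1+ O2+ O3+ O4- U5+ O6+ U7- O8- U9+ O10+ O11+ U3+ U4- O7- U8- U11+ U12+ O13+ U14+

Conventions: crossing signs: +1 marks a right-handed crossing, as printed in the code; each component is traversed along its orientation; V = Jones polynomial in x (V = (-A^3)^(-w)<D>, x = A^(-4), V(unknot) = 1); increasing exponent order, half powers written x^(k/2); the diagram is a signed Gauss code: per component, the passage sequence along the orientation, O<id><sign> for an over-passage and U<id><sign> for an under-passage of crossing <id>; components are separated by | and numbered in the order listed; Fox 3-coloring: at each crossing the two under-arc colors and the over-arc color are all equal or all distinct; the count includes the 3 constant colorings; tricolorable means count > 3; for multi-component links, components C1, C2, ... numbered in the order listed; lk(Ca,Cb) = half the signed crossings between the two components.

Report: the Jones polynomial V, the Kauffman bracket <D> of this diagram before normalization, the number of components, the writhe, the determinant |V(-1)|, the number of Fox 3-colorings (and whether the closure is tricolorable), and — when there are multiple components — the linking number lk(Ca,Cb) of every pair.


V = x^3 - x^4 + 2x^5 - 2x^6 + 3x^7 - 3x^8 + 3x^9 - 2x^10 + x^11 - x^12
<D> = -A^-24 + A^-20 - 2A^-16 + 3A^-12 - 3A^-8 + 3A^-4 - 2 + 2A^4 - A^8 + A^12 (w = +8)
1 component over 14 crossings, w = +8
3 Fox colorings among 3^14, |V(-1)| = 19: not tricolorable
why: w = +8 shifts under R1 moves; the (-A^3)^(-8) factor cancels that in V


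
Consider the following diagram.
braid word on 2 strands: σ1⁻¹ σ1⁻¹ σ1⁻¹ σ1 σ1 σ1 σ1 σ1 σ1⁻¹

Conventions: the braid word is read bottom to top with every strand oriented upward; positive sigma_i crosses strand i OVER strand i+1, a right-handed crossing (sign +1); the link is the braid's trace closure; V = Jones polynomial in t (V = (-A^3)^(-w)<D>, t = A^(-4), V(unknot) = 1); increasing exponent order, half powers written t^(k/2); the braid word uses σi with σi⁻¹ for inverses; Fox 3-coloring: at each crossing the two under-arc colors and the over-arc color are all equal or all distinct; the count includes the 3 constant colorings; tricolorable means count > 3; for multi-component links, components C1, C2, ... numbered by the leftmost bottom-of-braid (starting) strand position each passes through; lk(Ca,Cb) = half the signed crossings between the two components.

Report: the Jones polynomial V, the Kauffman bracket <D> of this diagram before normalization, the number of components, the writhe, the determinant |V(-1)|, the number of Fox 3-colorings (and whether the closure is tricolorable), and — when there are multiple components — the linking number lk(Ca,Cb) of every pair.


V(t) = 1
bracket: -A^3, w = +1
1 component, writhe +1, over 9 crossings
det 1, colorings 3 of 3^9 — not tricolorable
observation: a (2,1) torus form — a single generator 1 times


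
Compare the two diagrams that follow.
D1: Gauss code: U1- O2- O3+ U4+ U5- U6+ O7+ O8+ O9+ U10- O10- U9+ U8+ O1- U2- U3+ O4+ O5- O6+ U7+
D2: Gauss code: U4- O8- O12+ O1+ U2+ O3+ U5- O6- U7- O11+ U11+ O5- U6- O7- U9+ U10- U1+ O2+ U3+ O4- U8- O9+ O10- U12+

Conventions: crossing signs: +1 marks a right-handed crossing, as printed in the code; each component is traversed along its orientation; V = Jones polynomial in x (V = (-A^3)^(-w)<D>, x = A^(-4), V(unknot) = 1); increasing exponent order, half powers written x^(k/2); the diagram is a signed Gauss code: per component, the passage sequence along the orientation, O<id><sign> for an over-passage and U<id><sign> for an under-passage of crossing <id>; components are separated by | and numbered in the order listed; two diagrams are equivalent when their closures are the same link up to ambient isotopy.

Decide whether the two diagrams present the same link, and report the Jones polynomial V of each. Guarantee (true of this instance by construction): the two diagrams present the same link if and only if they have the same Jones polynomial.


equivalent: no
V(D1) = 1  (w +2, c 10, <D> = A^6)
V(D2) = -x^-3 + x^-2 - x^-1 + 3 - x + x^2 - x^3  (w 0, c 12, <D> = -A^-12 + A^-8 - A^-4 + 3 - A^4 + A^8 - A^12)
why: 2 values of V(x) split the 2 diagrams


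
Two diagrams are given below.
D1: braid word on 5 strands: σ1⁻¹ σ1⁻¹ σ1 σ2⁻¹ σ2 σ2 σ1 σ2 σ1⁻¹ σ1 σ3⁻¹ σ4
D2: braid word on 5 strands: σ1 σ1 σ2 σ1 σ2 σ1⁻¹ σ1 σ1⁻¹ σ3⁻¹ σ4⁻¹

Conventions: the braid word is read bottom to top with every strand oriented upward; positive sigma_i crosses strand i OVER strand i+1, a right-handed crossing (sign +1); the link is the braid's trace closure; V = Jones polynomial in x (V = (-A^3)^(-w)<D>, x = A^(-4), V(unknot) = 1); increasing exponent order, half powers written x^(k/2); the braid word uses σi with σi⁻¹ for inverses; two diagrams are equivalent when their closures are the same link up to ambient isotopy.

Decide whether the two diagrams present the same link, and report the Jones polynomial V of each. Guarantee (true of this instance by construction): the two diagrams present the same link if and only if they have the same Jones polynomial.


equivalent: no
D1 (bracket A^6; 12 crossings at w = +2): V = 1
D2 (bracket -A^-10 + A^-6 + A^2; 10 crossings at w = +2): V = x + x^3 - x^4
key observation: V(x) takes 2 values over 2 diagrams, fixing the grouping


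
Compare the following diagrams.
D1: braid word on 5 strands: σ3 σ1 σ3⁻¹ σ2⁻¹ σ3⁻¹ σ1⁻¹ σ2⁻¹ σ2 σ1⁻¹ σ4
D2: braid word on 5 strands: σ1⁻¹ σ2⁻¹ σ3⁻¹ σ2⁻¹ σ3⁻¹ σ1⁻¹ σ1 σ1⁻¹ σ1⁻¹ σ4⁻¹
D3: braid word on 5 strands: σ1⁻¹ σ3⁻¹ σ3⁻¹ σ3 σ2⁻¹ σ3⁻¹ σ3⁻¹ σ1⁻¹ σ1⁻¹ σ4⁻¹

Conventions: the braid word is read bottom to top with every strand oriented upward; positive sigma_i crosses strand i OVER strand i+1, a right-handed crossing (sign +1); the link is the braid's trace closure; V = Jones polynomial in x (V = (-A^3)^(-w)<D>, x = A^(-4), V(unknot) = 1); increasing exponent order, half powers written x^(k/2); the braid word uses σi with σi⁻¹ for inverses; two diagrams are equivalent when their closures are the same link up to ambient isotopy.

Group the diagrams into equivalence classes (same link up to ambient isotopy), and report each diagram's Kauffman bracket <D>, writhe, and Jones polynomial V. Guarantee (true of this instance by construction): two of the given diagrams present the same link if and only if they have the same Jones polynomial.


classes: {D1} | {D2, D3}
V(D1) = 1  [10 crossings, <D> = A^-6, w = -2]
D2 (bracket A^-16 + 2A^-8 - 2A^-4 + 1 - 2A^4 + A^8; 10 crossings at w = -8): V = x^-8 - 2x^-7 + x^-6 - 2x^-5 + 2x^-4 + x^-2
V(D3) = x^-8 - 2x^-7 + x^-6 - 2x^-5 + 2x^-4 + x^-2  [10 crossings, <D> = A^-16 + 2A^-8 - 2A^-4 + 1 - 2A^4 + A^8, w = -8]
note: comparing 3 Jones polynomials yields 2 groups


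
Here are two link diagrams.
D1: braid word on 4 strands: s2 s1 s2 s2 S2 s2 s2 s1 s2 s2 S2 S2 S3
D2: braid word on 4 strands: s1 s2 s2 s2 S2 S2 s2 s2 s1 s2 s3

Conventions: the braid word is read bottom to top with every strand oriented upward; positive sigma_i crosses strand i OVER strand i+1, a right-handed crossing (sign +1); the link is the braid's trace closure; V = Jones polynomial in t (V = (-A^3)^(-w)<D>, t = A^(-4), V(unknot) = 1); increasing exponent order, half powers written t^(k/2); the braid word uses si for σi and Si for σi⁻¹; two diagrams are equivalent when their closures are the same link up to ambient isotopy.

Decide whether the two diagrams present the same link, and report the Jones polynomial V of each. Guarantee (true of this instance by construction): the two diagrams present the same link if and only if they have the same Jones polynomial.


equivalent: yes
D1 (bracket A^-13 - A^-9 + A^-5 - A^-1 - A^7; 13 crossings at w = +5): V = t^2 + t^4 - t^5 + t^6 - t^7
V(D2) = t^2 + t^4 - t^5 + t^6 - t^7  (w +7, c 11, <D> = A^-7 - A^-3 + A - A^5 - A^13)
key observation: one V(t) for all 2 diagrams — one class (guaranteed)


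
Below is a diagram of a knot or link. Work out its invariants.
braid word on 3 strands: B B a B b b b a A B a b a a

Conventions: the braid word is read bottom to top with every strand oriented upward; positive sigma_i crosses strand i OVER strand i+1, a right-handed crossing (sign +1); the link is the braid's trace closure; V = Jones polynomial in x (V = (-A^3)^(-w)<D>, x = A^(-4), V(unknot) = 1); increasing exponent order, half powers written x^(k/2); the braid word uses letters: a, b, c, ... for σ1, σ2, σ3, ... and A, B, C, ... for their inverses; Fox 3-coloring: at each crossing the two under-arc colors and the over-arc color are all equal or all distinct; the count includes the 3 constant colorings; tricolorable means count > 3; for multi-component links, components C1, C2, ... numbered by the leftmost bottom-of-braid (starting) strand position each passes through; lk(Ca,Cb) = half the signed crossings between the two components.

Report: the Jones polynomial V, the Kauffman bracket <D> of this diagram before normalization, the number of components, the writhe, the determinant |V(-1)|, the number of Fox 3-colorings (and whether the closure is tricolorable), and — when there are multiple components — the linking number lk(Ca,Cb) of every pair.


V(x) = x - x^2 + 2x^3 - x^4 + x^5 - x^6
bracket: -A^-12 + A^-8 - A^-4 + 2 - A^4 + A^8, w = +4
1 component, writhe +4, over 14 crossings
det 7, colorings 3 of 3^14 — not tricolorable
observation: V spans 5 powers of x: at least 5 crossings in any diagram


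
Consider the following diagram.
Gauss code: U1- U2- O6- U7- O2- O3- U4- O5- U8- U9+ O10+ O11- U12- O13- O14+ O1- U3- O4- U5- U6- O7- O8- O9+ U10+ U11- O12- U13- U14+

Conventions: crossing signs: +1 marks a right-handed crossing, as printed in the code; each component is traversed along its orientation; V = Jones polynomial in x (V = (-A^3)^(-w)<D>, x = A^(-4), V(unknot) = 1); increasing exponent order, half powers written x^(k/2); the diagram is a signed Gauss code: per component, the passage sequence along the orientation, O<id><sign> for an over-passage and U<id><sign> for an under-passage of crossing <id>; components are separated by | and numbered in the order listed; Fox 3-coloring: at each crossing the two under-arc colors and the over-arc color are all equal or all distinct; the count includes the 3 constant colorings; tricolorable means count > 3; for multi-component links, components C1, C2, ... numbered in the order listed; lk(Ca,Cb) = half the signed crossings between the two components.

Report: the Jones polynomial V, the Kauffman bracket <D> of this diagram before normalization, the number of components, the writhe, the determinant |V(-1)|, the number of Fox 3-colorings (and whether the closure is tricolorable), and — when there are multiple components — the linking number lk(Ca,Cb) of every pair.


V(x) = -x^-8 + x^-5 + x^-3
bracket: A^-12 + A^-4 - A^8, w = -8
1 component, writhe -8, over 14 crossings
det 3, colorings 9 of 3^14 — tricolorable
observation: the span of V is 5, forcing >= 5 crossings in any diagram


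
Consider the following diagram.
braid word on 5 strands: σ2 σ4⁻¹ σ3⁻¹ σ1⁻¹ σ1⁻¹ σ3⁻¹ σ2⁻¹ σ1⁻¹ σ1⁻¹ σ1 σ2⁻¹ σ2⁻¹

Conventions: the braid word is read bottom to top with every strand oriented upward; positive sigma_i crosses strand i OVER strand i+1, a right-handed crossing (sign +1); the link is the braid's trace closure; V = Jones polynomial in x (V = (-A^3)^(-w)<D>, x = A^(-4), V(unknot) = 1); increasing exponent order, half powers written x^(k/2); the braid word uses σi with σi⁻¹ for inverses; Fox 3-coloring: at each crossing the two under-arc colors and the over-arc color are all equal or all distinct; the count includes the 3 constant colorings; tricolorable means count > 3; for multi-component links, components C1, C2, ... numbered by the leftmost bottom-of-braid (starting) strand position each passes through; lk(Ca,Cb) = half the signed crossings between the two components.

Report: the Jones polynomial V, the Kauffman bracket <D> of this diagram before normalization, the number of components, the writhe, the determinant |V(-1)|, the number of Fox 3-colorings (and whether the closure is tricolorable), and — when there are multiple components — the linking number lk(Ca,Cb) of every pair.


Jones polynomial: V(x) = x^-8 - x^-7 + 2x^-6 - x^-5 + 2x^-4 + x^-2
<D> = A^-16 + 2A^-8 - A^-4 + 2 - A^4 + A^8; writhe -8
components 3, writhe -8 (12 crossings)
linking number lk(C1,C2) = -2
lk(C1,C3): -1
lk(C2,C3) = 0
3-colorings: 3 of 3^12, det 8 — not tricolorable
note: free reduction leaves σ2 σ4⁻¹ σ3⁻¹ σ1⁻¹ σ1⁻¹ σ3⁻¹ σ2⁻¹ σ1⁻¹ σ2⁻¹ σ2⁻¹ of the original 12 letters


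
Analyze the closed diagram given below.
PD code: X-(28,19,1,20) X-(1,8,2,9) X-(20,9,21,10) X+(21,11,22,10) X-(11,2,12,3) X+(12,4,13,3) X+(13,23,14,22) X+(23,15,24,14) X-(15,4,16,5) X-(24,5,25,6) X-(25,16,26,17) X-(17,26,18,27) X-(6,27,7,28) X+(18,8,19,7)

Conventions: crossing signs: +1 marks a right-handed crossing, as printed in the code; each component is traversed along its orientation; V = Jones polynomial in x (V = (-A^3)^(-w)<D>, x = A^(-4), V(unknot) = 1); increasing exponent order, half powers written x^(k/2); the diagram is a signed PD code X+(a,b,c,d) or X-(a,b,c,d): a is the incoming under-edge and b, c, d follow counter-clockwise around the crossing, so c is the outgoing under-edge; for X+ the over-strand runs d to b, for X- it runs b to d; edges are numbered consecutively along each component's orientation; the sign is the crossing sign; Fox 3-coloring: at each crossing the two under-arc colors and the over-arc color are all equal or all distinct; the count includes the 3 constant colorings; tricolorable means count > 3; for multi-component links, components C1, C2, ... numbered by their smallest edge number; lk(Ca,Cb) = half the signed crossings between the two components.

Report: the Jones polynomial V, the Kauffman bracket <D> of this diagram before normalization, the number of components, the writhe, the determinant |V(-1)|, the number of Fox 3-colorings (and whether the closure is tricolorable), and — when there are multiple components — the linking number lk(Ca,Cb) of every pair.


Jones polynomial: V(x) = -x^-6 + x^-5 - x^-4 + 2x^-3 - x^-2 + x^-1
<D> = A^-8 - A^-4 + 2 - A^4 + A^8 - A^12; writhe -4
components 1, writhe -4 (14 crossings)
3-colorings: 3 of 3^14, det 7 — not tricolorable
note: det 7 = |V(-1)|; not divisible by 3, so not tricolorable


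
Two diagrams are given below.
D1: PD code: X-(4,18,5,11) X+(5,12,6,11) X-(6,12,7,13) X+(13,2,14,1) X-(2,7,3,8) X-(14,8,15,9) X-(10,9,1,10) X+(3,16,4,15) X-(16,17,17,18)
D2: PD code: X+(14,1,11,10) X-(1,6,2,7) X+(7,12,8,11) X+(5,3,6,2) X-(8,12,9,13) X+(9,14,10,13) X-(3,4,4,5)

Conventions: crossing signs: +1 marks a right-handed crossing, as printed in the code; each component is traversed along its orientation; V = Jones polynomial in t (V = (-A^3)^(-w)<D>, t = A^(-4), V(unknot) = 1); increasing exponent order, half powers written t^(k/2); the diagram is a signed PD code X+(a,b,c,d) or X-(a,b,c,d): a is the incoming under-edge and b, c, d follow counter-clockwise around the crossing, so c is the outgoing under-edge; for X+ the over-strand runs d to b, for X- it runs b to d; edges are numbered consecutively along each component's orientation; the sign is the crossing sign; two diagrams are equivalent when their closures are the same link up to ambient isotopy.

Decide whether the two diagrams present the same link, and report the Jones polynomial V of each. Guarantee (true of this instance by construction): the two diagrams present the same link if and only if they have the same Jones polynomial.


equivalent: no
V(D1) = -t^(-1/2) - t^(1/2)  (w -3, c 9, <D> = A^-11 + A^-7)
D2 (bracket A^-7 + A; 7 crossings at w = +1): V = -t^(1/2) - t^(5/2)
why: comparing 2 Jones polynomials yields 2 groups


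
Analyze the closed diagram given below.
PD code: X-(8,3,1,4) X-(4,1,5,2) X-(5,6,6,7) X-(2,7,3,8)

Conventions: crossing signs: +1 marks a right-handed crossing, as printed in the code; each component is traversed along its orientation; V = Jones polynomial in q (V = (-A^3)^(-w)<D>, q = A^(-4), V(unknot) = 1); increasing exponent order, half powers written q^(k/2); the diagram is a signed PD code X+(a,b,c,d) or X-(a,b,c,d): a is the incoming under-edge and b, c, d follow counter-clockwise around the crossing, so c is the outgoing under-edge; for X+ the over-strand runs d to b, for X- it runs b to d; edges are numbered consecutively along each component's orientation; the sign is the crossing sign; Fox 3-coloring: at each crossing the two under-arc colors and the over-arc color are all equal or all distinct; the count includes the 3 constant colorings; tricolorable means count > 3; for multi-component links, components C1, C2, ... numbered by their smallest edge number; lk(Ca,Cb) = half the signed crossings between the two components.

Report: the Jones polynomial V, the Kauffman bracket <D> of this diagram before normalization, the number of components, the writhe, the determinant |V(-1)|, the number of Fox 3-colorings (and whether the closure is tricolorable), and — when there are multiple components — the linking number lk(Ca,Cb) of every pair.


V(q) = -q^-4 + q^-3 + q^-1
bracket: A^-8 + 1 - A^4, w = -4
1 component, writhe -4, over 4 crossings
det 3, colorings 9 of 3^4 — tricolorable
observation: w = -4 (over 4 crossings) is diagram-only; (-A^3)^(4) removes it from V


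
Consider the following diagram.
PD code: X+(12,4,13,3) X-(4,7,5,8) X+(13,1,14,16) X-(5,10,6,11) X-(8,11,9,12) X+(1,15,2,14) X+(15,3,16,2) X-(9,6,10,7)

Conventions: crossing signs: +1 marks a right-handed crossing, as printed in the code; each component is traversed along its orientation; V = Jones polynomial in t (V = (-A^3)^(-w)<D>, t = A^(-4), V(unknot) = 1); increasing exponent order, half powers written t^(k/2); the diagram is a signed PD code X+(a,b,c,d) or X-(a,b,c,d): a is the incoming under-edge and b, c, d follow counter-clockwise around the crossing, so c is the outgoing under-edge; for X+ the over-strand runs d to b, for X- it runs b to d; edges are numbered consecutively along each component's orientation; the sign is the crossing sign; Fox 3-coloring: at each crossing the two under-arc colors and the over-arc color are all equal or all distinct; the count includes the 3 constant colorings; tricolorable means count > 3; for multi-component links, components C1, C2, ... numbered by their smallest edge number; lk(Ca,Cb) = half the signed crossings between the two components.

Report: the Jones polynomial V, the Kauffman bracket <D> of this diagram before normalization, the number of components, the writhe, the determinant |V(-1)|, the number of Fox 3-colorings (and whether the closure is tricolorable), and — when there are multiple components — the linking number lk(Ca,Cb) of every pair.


Jones polynomial: V(t) = -t^-3 + t^-2 - t^-1 + 3 - t + t^2 - t^3
<D> = -A^-12 + A^-8 - A^-4 + 3 - A^4 + A^8 - A^12; writhe 0
components 1, writhe 0 (8 crossings)
3-colorings: 27 of 3^8, det 9 — tricolorable
note: the span of V is 6, forcing >= 6 crossings in any diagram


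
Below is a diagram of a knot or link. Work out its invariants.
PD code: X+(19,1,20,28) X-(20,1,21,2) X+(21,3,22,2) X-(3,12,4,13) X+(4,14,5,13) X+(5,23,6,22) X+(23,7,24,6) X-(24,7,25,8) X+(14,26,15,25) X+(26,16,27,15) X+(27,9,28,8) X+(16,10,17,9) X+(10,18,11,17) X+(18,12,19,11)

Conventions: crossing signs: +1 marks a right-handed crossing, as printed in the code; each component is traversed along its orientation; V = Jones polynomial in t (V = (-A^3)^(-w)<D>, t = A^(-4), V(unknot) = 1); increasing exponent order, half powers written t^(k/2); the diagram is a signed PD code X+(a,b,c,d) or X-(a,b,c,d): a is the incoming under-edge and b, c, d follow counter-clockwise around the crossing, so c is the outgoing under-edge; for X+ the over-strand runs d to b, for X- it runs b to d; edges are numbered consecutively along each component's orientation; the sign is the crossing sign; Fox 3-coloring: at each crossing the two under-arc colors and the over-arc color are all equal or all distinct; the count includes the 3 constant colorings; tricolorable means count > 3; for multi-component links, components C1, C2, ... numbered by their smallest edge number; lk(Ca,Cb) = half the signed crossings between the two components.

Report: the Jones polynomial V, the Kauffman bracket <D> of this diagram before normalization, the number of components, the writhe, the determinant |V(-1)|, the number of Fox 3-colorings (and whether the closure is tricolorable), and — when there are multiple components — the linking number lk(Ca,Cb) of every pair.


V = t^3 + t^5 - t^8
<D> = -A^-8 + A^4 + A^12 (w = +8)
1 component over 14 crossings, w = +8
9 Fox colorings among 3^14, |V(-1)| = 3: tricolorable
why: w = +8 shifts under R1 moves; the (-A^3)^(-8) factor cancels that in V


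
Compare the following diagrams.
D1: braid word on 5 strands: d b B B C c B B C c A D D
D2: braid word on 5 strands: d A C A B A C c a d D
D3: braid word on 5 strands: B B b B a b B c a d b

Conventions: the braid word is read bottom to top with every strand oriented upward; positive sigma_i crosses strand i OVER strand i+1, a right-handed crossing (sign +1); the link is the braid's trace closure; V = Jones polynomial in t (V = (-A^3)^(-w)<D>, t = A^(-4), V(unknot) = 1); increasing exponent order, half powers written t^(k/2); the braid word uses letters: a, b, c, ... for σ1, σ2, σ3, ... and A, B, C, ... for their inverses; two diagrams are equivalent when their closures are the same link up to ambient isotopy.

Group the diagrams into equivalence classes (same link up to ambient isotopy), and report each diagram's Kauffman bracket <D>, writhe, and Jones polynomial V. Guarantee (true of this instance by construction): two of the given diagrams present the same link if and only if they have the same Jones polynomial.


classes: {D1} | {D2} | {D3}
V(D1) = t^(-9/2) - t^(-5/2) - t^(-3/2) - t^(-1/2)  [13 crossings, <D> = A^-13 + A^-9 + A^-5 - A^3, w = -5]
D2 (bracket A^-7 + A; 11 crossings at w = -3): V = -t^(-5/2) - t^(-1/2)
V(D3) = -t^(1/2) - t^(5/2)  (w +3, c 11, <D> = A^-1 + A^7)
insight: V(t) takes 3 values over 3 diagrams, fixing the grouping


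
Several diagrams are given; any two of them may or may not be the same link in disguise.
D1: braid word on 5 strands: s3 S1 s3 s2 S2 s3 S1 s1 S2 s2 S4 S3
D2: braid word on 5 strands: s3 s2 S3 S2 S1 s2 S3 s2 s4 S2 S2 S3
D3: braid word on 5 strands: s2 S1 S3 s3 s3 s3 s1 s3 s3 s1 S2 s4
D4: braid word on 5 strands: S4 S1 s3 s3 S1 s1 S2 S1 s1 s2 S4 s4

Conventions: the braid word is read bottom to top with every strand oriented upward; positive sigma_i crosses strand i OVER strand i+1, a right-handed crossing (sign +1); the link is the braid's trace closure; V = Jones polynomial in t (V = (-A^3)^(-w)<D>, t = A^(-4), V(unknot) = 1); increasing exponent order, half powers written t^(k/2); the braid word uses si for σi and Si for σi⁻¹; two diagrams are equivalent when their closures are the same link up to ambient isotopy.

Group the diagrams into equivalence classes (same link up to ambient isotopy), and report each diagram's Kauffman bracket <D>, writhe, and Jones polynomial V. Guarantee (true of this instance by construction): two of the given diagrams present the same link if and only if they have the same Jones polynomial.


equivalence classes: {D1, D4} | {D2} | {D3}
D1 (bracket A^-12 + A^-8 + A^-4 + 1; 12 crossings at w = 0): V = 1 + t + t^2 + t^3
V(D2) = t^-3 + t^-2 + t^-1 + 1  [12 crossings, <D> = A^-6 + A^-2 + A^2 + A^6, w = -2]
V(D3) = t + t^2 + t^3 + t^6  (w +6, c 12, <D> = A^-6 + A^6 + A^10 + A^14)
V(D4) = 1 + t + t^2 + t^3  (w 0, c 12, <D> = A^-12 + A^-8 + A^-4 + 1)
key observation: 3 values of V(t) split the 4 diagrams


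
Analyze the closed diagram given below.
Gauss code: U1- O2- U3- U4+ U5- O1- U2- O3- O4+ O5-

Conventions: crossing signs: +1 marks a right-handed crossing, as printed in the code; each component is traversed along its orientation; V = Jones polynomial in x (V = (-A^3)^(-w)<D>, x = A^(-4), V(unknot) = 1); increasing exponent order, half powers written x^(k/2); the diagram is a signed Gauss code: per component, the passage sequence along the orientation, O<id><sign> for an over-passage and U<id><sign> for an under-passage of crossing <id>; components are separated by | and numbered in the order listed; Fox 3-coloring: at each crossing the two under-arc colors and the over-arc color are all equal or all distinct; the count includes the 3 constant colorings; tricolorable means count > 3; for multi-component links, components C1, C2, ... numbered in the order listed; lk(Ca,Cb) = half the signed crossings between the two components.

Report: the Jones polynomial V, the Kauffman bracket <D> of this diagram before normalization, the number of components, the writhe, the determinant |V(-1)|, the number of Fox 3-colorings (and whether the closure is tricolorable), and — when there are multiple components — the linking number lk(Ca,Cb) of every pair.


V(x) = -x^-4 + x^-3 + x^-1
bracket: -A^-5 - A^3 + A^7, w = -3
1 component, writhe -3, over 5 crossings
det 3, colorings 9 of 3^5 — tricolorable
observation: det 3 = |V(-1)|; divisible by 3, so tricolorable


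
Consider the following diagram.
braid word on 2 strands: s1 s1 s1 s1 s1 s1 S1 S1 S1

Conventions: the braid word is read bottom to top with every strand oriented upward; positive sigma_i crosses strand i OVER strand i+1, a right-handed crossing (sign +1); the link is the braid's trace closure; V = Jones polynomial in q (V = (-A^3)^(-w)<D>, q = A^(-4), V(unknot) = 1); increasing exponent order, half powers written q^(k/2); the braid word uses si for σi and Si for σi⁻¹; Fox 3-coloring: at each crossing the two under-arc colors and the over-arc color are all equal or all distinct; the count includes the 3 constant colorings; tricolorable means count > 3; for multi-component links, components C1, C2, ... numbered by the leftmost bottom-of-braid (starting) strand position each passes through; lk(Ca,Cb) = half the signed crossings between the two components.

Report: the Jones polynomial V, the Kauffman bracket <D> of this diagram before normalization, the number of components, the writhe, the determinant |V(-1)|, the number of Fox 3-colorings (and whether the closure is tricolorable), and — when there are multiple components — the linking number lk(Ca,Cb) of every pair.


Jones polynomial: V(q) = q + q^3 - q^4
<D> = A^-7 - A^-3 - A^5; writhe +3
components 1, writhe +3 (9 crossings)
3-colorings: 9 of 3^9, det 3 — tricolorable
note: |V(-1)| = 3: so tricolorable, since 3 divides 3


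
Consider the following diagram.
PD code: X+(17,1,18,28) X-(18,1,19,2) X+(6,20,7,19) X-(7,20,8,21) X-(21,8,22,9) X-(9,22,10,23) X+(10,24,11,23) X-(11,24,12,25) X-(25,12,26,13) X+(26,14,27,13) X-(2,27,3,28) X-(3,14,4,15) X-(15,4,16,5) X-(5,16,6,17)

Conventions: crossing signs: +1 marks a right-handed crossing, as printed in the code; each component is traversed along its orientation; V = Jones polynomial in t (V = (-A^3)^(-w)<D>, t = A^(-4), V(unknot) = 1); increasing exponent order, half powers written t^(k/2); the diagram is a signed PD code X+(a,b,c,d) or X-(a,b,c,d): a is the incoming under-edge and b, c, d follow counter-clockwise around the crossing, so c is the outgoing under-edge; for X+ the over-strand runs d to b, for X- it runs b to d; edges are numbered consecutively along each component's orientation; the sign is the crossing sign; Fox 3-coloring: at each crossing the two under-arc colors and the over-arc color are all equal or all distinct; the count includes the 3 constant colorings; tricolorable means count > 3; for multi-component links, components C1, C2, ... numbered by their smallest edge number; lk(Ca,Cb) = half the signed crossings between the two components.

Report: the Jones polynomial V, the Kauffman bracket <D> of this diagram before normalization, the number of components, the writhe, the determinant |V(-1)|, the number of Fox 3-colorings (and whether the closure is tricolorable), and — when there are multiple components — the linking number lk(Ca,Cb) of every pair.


V(t) = -t^-7 + t^-6 - t^-5 + t^-4 + t^-2
bracket: A^-10 + A^-2 - A^2 + A^6 - A^10, w = -6
1 component, writhe -6, over 14 crossings
det 5, colorings 3 of 3^14 — not tricolorable
observation: w = -6 shifts under R1 moves; the (-A^3)^(6) factor cancels that in V


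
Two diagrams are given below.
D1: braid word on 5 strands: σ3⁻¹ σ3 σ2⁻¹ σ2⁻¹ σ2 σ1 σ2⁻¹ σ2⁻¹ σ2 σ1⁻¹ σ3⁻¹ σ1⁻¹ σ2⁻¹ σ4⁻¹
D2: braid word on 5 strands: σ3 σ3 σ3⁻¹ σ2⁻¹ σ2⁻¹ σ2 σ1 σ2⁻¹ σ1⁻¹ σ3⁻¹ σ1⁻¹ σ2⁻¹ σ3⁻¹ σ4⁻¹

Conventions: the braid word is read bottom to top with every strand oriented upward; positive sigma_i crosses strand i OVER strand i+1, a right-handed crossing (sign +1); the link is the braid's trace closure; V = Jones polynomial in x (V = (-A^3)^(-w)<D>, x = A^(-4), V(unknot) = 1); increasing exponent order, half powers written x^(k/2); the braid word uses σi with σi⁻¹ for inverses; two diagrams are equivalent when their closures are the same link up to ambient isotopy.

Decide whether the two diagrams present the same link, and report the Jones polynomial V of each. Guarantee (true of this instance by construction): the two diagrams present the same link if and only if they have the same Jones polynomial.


same link: yes
V(D1) = -x^-6 + x^-5 - x^-4 + 2x^-3 - x^-2 + x^-1  [14 crossings, <D> = A^-14 - A^-10 + 2A^-6 - A^-2 + A^2 - A^6, w = -6]
V(D2) = -x^-6 + x^-5 - x^-4 + 2x^-3 - x^-2 + x^-1  (w -6, c 14, <D> = A^-14 - A^-10 + 2A^-6 - A^-2 + A^2 - A^6)
note: all 2 diagrams share one V(x), hence one class


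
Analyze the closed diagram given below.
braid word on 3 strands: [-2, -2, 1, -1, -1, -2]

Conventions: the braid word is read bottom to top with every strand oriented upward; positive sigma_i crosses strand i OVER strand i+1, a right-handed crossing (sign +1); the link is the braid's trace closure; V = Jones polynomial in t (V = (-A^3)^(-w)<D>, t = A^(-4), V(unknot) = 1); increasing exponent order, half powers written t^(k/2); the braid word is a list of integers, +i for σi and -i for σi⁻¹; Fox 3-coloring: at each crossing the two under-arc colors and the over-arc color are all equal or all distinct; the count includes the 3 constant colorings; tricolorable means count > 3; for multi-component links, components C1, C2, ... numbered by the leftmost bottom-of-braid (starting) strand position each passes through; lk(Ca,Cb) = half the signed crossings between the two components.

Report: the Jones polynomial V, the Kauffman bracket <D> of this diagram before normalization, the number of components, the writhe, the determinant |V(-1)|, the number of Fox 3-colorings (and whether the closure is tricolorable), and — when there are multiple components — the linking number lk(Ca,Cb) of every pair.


V = -t^-4 + t^-3 + t^-1
<D> = A^-8 + 1 - A^4 (w = -4)
1 component over 6 crossings, w = -4
9 Fox colorings among 3^6, |V(-1)| = 3: tricolorable
why: V spans 3 powers of t: at least 3 crossings in any diagram


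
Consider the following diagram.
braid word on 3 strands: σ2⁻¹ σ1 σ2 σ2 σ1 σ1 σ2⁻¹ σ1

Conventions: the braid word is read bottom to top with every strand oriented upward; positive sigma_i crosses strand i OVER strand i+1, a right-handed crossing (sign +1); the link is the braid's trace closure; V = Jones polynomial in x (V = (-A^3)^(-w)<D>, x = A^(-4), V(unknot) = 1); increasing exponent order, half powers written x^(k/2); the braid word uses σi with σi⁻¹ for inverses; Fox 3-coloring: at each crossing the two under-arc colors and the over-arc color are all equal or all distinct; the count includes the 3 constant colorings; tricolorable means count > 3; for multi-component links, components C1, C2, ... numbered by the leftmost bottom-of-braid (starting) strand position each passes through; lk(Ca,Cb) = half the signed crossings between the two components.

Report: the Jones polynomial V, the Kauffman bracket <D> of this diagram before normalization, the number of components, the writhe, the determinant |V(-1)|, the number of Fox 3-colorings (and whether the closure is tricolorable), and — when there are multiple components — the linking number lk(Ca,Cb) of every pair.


V = 2x - 2x^2 + 3x^3 - 3x^4 + 2x^5 - 2x^6 + x^7
<D> = A^-16 - 2A^-12 + 2A^-8 - 3A^-4 + 3 - 2A^4 + 2A^8 (w = +4)
1 component over 8 crossings, w = +4
9 Fox colorings among 3^8, |V(-1)| = 15: tricolorable
why: w = +4 (over 8 crossings) is diagram-only; (-A^3)^(-4) removes it from V


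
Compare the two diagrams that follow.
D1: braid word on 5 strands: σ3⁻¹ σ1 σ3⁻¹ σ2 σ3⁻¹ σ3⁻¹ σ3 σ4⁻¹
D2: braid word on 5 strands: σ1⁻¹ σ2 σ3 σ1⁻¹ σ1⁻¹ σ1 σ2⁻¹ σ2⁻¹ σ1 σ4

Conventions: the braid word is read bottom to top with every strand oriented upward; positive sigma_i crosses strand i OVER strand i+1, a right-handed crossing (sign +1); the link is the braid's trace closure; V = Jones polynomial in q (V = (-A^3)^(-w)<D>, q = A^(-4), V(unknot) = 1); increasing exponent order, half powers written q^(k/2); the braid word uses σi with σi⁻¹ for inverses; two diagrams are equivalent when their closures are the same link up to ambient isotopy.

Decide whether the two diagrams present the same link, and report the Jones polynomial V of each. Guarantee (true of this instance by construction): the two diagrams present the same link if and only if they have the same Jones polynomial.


equivalent: no
D1 (bracket A^-2 + A^6 - A^10; 8 crossings at w = -2): V = -q^-4 + q^-3 + q^-1
V(D2) = 1  (w 0, c 10, <D> = 1)
key observation: 2 values of V(q) split the 2 diagrams


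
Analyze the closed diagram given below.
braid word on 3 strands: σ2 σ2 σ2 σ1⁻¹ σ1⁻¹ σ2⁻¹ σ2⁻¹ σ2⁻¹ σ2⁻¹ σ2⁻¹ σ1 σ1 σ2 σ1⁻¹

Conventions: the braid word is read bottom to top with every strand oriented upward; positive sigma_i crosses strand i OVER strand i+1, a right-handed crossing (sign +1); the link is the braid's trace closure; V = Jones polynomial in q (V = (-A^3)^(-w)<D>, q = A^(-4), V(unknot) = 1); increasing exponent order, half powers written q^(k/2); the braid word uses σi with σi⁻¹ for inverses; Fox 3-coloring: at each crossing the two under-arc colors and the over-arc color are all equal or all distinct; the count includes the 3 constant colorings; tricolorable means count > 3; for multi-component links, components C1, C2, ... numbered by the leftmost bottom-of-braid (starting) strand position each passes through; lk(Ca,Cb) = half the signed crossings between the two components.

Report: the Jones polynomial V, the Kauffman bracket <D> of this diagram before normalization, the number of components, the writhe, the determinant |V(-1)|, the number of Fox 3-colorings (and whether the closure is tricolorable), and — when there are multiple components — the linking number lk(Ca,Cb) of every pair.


V(q) = -q^-8 + 3q^-7 - 6q^-6 + 10q^-5 - 14q^-4 + 17q^-3 - 18q^-2 + 17q^-1 - 13 + 10q - 6q^2 + 3q^3 - q^4
bracket: -A^-22 + 3A^-18 - 6A^-14 + 10A^-10 - 13A^-6 + 17A^-2 - 18A^2 + 17A^6 - 14A^10 + 10A^14 - 6A^18 + 3A^22 - A^26, w = -2
1 component, writhe -2, over 14 crossings
det 119, colorings 3 of 3^14 — not tricolorable
observation: the span of V is 12, forcing >= 12 crossings in any diagram


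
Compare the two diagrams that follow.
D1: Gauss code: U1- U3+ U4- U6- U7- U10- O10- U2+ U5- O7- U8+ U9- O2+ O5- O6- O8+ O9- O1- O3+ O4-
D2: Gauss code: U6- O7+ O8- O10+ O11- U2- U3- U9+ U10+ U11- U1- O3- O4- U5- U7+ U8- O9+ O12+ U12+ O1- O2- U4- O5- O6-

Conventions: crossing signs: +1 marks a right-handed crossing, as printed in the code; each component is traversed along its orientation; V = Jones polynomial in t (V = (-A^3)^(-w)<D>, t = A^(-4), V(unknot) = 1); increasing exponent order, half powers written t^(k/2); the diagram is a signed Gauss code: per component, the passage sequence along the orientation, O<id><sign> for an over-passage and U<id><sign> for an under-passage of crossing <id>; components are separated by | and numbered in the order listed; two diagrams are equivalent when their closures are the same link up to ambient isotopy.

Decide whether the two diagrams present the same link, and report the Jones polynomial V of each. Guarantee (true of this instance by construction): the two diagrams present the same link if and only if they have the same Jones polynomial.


equivalent: no
V(D1) = 1  (w -4, c 10, <D> = A^-12)
V(D2) = -t^-4 + t^-3 + t^-1  (w -4, c 12, <D> = A^-8 + 1 - A^4)
why: V(t) takes 2 values over 2 diagrams, fixing the grouping


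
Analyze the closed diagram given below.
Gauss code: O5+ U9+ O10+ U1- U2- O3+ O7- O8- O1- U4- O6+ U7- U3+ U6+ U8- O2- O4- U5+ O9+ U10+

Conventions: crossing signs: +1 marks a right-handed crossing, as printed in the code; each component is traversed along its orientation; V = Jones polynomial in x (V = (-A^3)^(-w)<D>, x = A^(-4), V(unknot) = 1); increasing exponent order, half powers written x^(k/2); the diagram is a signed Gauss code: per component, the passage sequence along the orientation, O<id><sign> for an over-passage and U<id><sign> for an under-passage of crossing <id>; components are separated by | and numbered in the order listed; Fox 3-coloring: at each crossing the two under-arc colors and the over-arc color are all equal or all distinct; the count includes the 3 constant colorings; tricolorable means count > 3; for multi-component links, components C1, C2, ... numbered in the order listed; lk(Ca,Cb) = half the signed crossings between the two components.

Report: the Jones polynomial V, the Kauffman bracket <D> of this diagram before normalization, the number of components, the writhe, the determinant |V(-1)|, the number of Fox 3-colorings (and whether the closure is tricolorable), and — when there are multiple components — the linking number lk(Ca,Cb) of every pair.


Jones polynomial: V(x) = -x^-3 + x^-2 - x^-1 + 3 - x + x^2 - x^3
<D> = -A^-12 + A^-8 - A^-4 + 3 - A^4 + A^8 - A^12; writhe 0
components 1, writhe 0 (10 crossings)
3-colorings: 27 of 3^10, det 9 — tricolorable
note: the span of V is 6, forcing >= 6 crossings in any diagram


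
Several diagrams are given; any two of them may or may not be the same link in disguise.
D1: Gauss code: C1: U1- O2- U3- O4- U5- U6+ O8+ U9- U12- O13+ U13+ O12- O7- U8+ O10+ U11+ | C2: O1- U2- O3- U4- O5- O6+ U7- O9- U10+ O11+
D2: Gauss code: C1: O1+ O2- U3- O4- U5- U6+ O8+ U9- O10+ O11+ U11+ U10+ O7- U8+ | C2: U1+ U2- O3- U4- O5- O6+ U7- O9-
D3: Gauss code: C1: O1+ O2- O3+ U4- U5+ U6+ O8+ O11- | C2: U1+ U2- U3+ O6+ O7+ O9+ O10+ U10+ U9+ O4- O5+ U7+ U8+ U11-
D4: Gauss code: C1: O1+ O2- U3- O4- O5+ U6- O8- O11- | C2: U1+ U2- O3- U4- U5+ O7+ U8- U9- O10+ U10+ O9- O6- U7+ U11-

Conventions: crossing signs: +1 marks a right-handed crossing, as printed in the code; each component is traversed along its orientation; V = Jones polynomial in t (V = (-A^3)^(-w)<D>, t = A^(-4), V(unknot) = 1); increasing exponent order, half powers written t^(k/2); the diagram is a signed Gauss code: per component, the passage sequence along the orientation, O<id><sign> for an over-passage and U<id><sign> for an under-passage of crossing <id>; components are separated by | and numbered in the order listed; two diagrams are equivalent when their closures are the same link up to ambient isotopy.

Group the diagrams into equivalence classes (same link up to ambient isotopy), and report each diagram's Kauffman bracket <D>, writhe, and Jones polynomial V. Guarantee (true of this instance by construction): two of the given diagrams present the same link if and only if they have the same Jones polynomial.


grouping into links: {D1, D2, D4} | {D3}
V(D1) = -t^(-9/2) - t^(-5/2) + t^(-3/2) - t^(-1/2)  (w -3, c 13, <D> = A^-7 - A^-3 + A + A^9)
V(D2) = -t^(-9/2) - t^(-5/2) + t^(-3/2) - t^(-1/2)  (w -1, c 11, <D> = A^-1 - A^3 + A^7 + A^15)
V(D3) = -t^(1/2) - t^(5/2)  [11 crossings, <D> = A^5 + A^13, w = +5]
D4 (bracket A^-7 - A^-3 + A + A^9; 11 crossings at w = -3): V = -t^(-9/2) - t^(-5/2) + t^(-3/2) - t^(-1/2)
key observation: V(t) takes 2 values over 4 diagrams, fixing the grouping
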